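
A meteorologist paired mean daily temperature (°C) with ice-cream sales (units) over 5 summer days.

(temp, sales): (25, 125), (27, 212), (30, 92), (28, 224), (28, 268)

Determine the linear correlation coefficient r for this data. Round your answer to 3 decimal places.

n = 5, Σx = 138, Σy = 921, Σx² = 3822, Σy² = 191033, Σxy = 25385
nΣxy − ΣxΣy = 126925 − 127098 = -173
nΣx² − (Σx)² = 19110 − 19044 = 66; nΣy² − (Σy)² = 955165 − 848241 = 106924
r = -173 / √(66 × 106924) = -173 / 2656.4984 ≈ -0.065

-0.065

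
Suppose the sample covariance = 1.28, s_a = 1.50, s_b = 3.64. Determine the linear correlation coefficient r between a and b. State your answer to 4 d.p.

0.2344

r = Cov(a,b) / (s_a · s_b) = 1.28 / (1.50 × 3.64)
  = 1.28 / 5.4600 ≈ 0.2344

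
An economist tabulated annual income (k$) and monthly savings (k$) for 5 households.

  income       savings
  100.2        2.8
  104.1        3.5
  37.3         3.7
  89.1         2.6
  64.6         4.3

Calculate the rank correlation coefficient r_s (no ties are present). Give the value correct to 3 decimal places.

-0.500

Rank income: 4, 5, 1, 3, 2
Rank savings: 2, 3, 4, 1, 5
d = rank(income) − rank(savings): 2, 2, -3, 2, -3; Σd² = 30
ρ = 1 − 6Σd² / [n(n²−1)] = 1 − 6×30 / (5×24) = 1 − 180/120 ≈ -0.500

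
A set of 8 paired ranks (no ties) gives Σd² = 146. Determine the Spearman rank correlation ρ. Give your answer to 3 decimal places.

ρ = 1 − 6Σd² / [n(n²−1)] = 1 − 6×146 / (8×63)
  = 1 − 876/504 = 1 − 1.7381 ≈ -0.738

-0.738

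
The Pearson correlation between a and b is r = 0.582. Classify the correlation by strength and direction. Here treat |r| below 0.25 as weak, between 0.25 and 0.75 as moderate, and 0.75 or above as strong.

r = 0.582 > 0 so the relationship is positive.
|r| = 0.582, which falls in the moderate range.

moderate positive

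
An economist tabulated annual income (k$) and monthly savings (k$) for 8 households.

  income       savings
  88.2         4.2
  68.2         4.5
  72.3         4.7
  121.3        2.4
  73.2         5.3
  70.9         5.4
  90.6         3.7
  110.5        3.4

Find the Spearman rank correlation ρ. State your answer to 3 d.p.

Rank income: 5, 1, 3, 8, 4, 2, 6, 7
Rank savings: 4, 5, 6, 1, 7, 8, 3, 2
d = rank(income) − rank(savings): 1, -4, -3, 7, -3, -6, 3, 5; Σd² = 154
ρ = 1 − 6Σd² / [n(n²−1)] = 1 − 6×154 / (8×63) = 1 − 924/504 ≈ -0.833

-0.833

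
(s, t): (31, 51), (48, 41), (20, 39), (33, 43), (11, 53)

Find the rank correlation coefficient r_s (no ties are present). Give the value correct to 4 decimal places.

-0.4000

Rank s: 3, 5, 2, 4, 1
Rank t: 4, 2, 1, 3, 5
d = rank(s) − rank(t): -1, 3, 1, 1, -4; Σd² = 28
ρ = 1 − 6Σd² / [n(n²−1)] = 1 − 6×28 / (5×24) = 1 − 168/120 ≈ -0.4000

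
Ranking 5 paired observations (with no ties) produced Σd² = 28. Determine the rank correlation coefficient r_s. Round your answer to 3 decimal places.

-0.400

ρ = 1 − 6Σd² / [n(n²−1)] = 1 − 6×28 / (5×24)
  = 1 − 168/120 = 1 − 1.4000 ≈ -0.400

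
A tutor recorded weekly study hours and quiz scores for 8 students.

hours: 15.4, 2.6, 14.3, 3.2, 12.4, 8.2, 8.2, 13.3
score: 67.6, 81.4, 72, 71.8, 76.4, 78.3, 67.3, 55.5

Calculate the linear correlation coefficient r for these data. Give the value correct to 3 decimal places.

-0.502

n = 8, Σx = 77.6, Σy = 570.3, Σx² = 923.78, Σy² = 41112.35, Σxy = 5391.47
nΣxy − ΣxΣy = 43131.76 − 44255.28 = -1123.52
nΣx² − (Σx)² = 7390.24 − 6021.76 = 1368.48; nΣy² − (Σy)² = 328898.8 − 325242.09 = 3656.71
r = -1123.52 / √(1368.48 × 3656.71) = -1123.52 / 2236.9923 ≈ -0.502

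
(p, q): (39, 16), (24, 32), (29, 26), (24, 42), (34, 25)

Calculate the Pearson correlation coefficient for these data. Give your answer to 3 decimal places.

-0.903

n = 5, Σp = 150, Σq = 141, Σp² = 4670, Σq² = 4345, Σpq = 4004
nΣpq − ΣpΣq = 20020 − 21150 = -1130
nΣp² − (Σp)² = 23350 − 22500 = 850; nΣq² − (Σq)² = 21725 − 19881 = 1844
r = -1130 / √(850 × 1844) = -1130 / 1251.9585 ≈ -0.903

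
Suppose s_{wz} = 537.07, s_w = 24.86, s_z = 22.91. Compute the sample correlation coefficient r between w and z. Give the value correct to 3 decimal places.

r = Cov(w,z) / (s_w · s_z) = 537.07 / (24.86 × 22.91)
  = 537.07 / 569.5426 ≈ 0.943

0.943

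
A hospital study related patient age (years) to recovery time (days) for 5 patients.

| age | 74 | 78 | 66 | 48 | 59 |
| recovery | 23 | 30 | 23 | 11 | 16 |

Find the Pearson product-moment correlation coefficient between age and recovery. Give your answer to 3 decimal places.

n = 5, Σx = 325, Σy = 103, Σx² = 21701, Σy² = 2335, Σxy = 7032
nΣxy − ΣxΣy = 35160 − 33475 = 1685
nΣx² − (Σx)² = 108505 − 105625 = 2880; nΣy² − (Σy)² = 11675 − 10609 = 1066
r = 1685 / √(2880 × 1066) = 1685 / 1752.1644 ≈ 0.962

0.962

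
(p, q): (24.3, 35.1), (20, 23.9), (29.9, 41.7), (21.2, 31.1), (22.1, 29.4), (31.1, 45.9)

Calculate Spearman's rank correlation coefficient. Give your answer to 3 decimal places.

Rank p: 4, 1, 5, 2, 3, 6
Rank q: 4, 1, 5, 3, 2, 6
d = rank(p) − rank(q): 0, 0, 0, -1, 1, 0; Σd² = 2
ρ = 1 − 6Σd² / [n(n²−1)] = 1 − 6×2 / (6×35) = 1 − 12/210 ≈ 0.943

0.943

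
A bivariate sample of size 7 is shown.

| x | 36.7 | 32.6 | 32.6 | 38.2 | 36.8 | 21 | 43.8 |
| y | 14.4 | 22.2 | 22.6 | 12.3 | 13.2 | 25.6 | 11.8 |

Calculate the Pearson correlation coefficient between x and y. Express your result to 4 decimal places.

-0.8830

n = 7, Σx = 241.7, Σy = 122.1, Σx² = 8645.33, Σy² = 2331.09, Σxy = 3999.02
nΣxy − ΣxΣy = 27993.14 − 29511.57 = -1518.43
nΣx² − (Σx)² = 60517.31 − 58418.89 = 2098.42; nΣy² − (Σy)² = 16317.63 − 14908.41 = 1409.22
r = -1518.43 / √(2098.42 × 1409.22) = -1518.43 / 1719.6324 ≈ -0.8830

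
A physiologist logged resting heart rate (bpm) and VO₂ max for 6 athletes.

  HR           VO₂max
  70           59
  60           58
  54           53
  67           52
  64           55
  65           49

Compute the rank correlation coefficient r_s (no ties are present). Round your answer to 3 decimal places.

0.086

Rank HR: 6, 2, 1, 5, 3, 4
Rank VO₂max: 6, 5, 3, 2, 4, 1
d = rank(HR) − rank(VO₂max): 0, -3, -2, 3, -1, 3; Σd² = 32
ρ = 1 − 6Σd² / [n(n²−1)] = 1 − 6×32 / (6×35) = 1 − 192/210 ≈ 0.086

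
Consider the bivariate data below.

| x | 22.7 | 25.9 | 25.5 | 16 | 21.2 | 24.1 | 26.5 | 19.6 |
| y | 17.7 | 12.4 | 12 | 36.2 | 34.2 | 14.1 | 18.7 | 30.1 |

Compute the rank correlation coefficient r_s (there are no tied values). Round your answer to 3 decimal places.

-0.714

Rank x: 4, 7, 6, 1, 3, 5, 8, 2
Rank y: 4, 2, 1, 8, 7, 3, 5, 6
d = rank(x) − rank(y): 0, 5, 5, -7, -4, 2, 3, -4; Σd² = 144
ρ = 1 − 6Σd² / [n(n²−1)] = 1 − 6×144 / (8×63) = 1 − 864/504 ≈ -0.714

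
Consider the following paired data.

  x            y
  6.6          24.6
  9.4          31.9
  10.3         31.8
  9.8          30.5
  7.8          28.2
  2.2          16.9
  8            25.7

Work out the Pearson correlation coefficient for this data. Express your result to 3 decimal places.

0.977

n = 7, Σx = 54.1, Σy = 189.6, Σx² = 463.73, Σy² = 5305.6, Σxy = 1551.4
nΣxy − ΣxΣy = 10859.8 − 10257.36 = 602.44
nΣx² − (Σx)² = 3246.11 − 2926.81 = 319.3; nΣy² − (Σy)² = 37139.2 − 35948.16 = 1191.04
r = 602.44 / √(319.3 × 1191.04) = 602.44 / 616.6839 ≈ 0.977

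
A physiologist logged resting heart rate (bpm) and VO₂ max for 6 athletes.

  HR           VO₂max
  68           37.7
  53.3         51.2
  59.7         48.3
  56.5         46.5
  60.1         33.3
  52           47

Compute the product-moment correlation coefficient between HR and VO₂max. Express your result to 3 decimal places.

-0.668

n = 6, Σx = 349.6, Σy = 264, Σx² = 20537.24, Σy² = 11855.76, Σxy = 15248.65
nΣxy − ΣxΣy = 91491.9 − 92294.4 = -802.5
nΣx² − (Σx)² = 123223.44 − 122220.16 = 1003.28; nΣy² − (Σy)² = 71134.56 − 69696 = 1438.56
r = -802.5 / √(1003.28 × 1438.56) = -802.5 / 1201.3653 ≈ -0.668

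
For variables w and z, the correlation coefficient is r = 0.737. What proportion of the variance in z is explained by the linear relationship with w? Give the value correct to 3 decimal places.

0.543

r² = (0.737)² = 0.543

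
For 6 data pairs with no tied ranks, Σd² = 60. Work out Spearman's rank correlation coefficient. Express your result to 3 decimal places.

-0.714

ρ = 1 − 6Σd² / [n(n²−1)] = 1 − 6×60 / (6×35)
  = 1 − 360/210 = 1 − 1.7143 ≈ -0.714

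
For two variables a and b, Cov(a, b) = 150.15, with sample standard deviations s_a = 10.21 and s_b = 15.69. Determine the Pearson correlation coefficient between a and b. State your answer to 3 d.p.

0.937

r = Cov(a,b) / (s_a · s_b) = 150.15 / (10.21 × 15.69)
  = 150.15 / 160.1949 ≈ 0.937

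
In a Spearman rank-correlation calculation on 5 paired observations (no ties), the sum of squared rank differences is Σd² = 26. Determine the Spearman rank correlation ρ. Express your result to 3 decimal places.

ρ = 1 − 6Σd² / [n(n²−1)] = 1 − 6×26 / (5×24)
  = 1 − 156/120 = 1 − 1.3000 ≈ -0.300

-0.300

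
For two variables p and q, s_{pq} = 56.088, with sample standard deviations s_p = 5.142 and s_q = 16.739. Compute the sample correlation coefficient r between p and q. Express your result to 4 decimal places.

r = Cov(p,q) / (s_p · s_q) = 56.088 / (5.142 × 16.739)
  = 56.088 / 86.0719 ≈ 0.6516

0.6516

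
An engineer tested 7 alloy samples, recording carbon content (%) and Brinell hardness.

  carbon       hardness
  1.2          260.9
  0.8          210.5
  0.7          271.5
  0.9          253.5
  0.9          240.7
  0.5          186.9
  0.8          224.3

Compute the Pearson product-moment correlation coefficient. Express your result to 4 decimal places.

0.6095

n = 7, Σx = 5.8, Σy = 1648.3, Σx² = 5.08, Σy² = 393532.15, Σxy = 1389.2
nΣxy − ΣxΣy = 9724.4 − 9560.14 = 164.26
nΣx² − (Σx)² = 35.56 − 33.64 = 1.92; nΣy² − (Σy)² = 2754725.05 − 2716892.89 = 37832.16
r = 164.26 / √(1.92 × 37832.16) = 164.26 / 269.5139 ≈ 0.6095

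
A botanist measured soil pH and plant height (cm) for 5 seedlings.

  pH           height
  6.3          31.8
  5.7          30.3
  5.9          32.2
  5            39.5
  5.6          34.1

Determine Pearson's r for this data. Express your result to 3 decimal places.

-0.817

n = 5, Σx = 28.5, Σy = 167.9, Σx² = 163.35, Σy² = 5689.23, Σxy = 951.49
nΣxy − ΣxΣy = 4757.45 − 4785.15 = -27.7
nΣx² − (Σx)² = 816.75 − 812.25 = 4.5; nΣy² − (Σy)² = 28446.15 − 28190.41 = 255.74
r = -27.7 / √(4.5 × 255.74) = -27.7 / 33.9239 ≈ -0.817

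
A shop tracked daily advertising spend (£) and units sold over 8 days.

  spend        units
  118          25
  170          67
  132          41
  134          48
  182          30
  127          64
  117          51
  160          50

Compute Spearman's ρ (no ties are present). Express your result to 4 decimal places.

0.0238

Rank spend: 2, 7, 4, 5, 8, 3, 1, 6
Rank units: 1, 8, 3, 4, 2, 7, 6, 5
d = rank(spend) − rank(units): 1, -1, 1, 1, 6, -4, -5, 1; Σd² = 82
ρ = 1 − 6Σd² / [n(n²−1)] = 1 − 6×82 / (8×63) = 1 − 492/504 ≈ 0.0238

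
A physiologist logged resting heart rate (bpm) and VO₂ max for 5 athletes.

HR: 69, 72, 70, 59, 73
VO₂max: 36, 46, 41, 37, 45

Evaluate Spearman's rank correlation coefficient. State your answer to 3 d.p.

0.800

Rank HR: 2, 4, 3, 1, 5
Rank VO₂max: 1, 5, 3, 2, 4
d = rank(HR) − rank(VO₂max): 1, -1, 0, -1, 1; Σd² = 4
ρ = 1 − 6Σd² / [n(n²−1)] = 1 − 6×4 / (5×24) = 1 − 24/120 ≈ 0.800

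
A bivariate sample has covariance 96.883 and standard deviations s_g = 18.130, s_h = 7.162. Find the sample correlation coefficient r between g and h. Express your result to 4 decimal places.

r = Cov(g,h) / (s_g · s_h) = 96.883 / (18.130 × 7.162)
  = 96.883 / 129.8471 ≈ 0.7461

0.7461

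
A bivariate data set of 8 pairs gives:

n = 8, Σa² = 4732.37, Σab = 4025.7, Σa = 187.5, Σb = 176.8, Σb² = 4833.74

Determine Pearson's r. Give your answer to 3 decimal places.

-0.211

r = (nΣab − ΣaΣb) / √[(nΣa² − (Σa)²)(nΣb² − (Σb)²)]
Numerator: 8×4025.7 − 187.5×176.8 = -944.4
Denominator: √[(37858.96 − 35156.25)(38669.92 − 31258.24)] = √[2702.71 × 7411.68] = 4475.6700
r = -944.4 / 4475.6700 ≈ -0.211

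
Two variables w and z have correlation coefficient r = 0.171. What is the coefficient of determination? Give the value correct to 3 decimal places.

0.029

r² = (0.171)² = 0.029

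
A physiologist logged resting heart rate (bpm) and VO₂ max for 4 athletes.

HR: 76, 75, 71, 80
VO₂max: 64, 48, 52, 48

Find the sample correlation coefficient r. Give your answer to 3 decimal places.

n = 4, Σx = 302, Σy = 212, Σx² = 22842, Σy² = 11408, Σxy = 15996
nΣxy − ΣxΣy = 63984 − 64024 = -40
nΣx² − (Σx)² = 91368 − 91204 = 164; nΣy² − (Σy)² = 45632 − 44944 = 688
r = -40 / √(164 × 688) = -40 / 335.9047 ≈ -0.119

-0.119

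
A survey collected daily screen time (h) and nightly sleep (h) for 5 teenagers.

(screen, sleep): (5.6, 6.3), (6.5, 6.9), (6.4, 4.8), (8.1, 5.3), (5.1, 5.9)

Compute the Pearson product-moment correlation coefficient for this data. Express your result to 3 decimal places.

-0.335

n = 5, Σx = 31.7, Σy = 29.2, Σx² = 206.19, Σy² = 173.24, Σxy = 183.87
nΣxy − ΣxΣy = 919.35 − 925.64 = -6.29
nΣx² − (Σx)² = 1030.95 − 1004.89 = 26.06; nΣy² − (Σy)² = 866.2 − 852.64 = 13.56
r = -6.29 / √(26.06 × 13.56) = -6.29 / 18.7982 ≈ -0.335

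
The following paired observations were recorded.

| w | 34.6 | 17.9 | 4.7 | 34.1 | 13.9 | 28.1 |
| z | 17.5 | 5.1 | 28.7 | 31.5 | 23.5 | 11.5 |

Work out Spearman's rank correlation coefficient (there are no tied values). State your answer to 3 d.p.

-0.086

Rank w: 6, 3, 1, 5, 2, 4
Rank z: 3, 1, 5, 6, 4, 2
d = rank(w) − rank(z): 3, 2, -4, -1, -2, 2; Σd² = 38
ρ = 1 − 6Σd² / [n(n²−1)] = 1 − 6×38 / (6×35) = 1 − 228/210 ≈ -0.086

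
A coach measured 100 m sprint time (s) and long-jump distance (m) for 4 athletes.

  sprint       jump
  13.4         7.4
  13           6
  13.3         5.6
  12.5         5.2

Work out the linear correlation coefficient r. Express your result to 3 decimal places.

n = 4, Σx = 52.2, Σy = 24.2, Σx² = 681.7, Σy² = 149.16, Σxy = 316.64
nΣxy − ΣxΣy = 1266.56 − 1263.24 = 3.32
nΣx² − (Σx)² = 2726.8 − 2724.84 = 1.96; nΣy² − (Σy)² = 596.64 − 585.64 = 11
r = 3.32 / √(1.96 × 11) = 3.32 / 4.6433 ≈ 0.715

0.715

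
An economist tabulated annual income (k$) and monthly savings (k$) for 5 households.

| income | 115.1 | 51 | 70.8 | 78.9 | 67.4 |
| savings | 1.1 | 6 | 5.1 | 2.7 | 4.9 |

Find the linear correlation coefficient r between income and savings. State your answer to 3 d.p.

n = 5, Σx = 383.2, Σy = 19.8, Σx² = 31629.62, Σy² = 94.52, Σxy = 1336.98
nΣxy − ΣxΣy = 6684.9 − 7587.36 = -902.46
nΣx² − (Σx)² = 158148.1 − 146842.24 = 11305.86; nΣy² − (Σy)² = 472.6 − 392.04 = 80.56
r = -902.46 / √(11305.86 × 80.56) = -902.46 / 954.3585 ≈ -0.946

-0.946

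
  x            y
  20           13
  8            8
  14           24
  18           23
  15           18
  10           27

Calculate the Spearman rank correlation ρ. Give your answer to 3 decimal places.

-0.086

Rank x: 6, 1, 3, 5, 4, 2
Rank y: 2, 1, 5, 4, 3, 6
d = rank(x) − rank(y): 4, 0, -2, 1, 1, -4; Σd² = 38
ρ = 1 − 6Σd² / [n(n²−1)] = 1 − 6×38 / (6×35) = 1 − 228/210 ≈ -0.086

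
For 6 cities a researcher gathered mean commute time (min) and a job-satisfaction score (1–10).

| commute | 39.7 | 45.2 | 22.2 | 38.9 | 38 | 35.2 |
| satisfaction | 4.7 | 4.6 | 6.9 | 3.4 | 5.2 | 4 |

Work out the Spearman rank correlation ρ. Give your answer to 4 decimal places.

Rank commute: 5, 6, 1, 4, 3, 2
Rank satisfaction: 4, 3, 6, 1, 5, 2
d = rank(commute) − rank(satisfaction): 1, 3, -5, 3, -2, 0; Σd² = 48
ρ = 1 − 6Σd² / [n(n²−1)] = 1 − 6×48 / (6×35) = 1 − 288/210 ≈ -0.3714

-0.3714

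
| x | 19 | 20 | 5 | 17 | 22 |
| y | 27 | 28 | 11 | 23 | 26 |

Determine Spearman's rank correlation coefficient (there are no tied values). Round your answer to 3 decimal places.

0.700

Rank x: 3, 4, 1, 2, 5
Rank y: 4, 5, 1, 2, 3
d = rank(x) − rank(y): -1, -1, 0, 0, 2; Σd² = 6
ρ = 1 − 6Σd² / [n(n²−1)] = 1 − 6×6 / (5×24) = 1 − 36/120 ≈ 0.700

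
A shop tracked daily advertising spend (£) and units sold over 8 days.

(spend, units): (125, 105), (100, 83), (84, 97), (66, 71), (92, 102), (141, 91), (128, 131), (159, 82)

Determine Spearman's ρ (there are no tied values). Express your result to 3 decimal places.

0.143

Rank spend: 5, 4, 2, 1, 3, 7, 6, 8
Rank units: 7, 3, 5, 1, 6, 4, 8, 2
d = rank(spend) − rank(units): -2, 1, -3, 0, -3, 3, -2, 6; Σd² = 72
ρ = 1 − 6Σd² / [n(n²−1)] = 1 − 6×72 / (8×63) = 1 − 432/504 ≈ 0.143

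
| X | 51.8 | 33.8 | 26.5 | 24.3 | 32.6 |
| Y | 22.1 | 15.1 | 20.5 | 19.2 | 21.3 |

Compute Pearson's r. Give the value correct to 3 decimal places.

0.337

n = 5, ΣX = 169, ΣY = 98.2, ΣX² = 6181.18, ΣY² = 1959, ΣXY = 3359.35
nΣXY − ΣXΣY = 16796.75 − 16595.8 = 200.95
nΣX² − (ΣX)² = 30905.9 − 28561 = 2344.9; nΣY² − (ΣY)² = 9795 − 9643.24 = 151.76
r = 200.95 / √(2344.9 × 151.76) = 200.95 / 596.5417 ≈ 0.337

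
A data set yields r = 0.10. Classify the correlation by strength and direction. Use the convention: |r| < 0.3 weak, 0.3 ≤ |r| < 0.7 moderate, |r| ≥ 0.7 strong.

weak positive

r = 0.10 > 0 so the relationship is positive.
|r| = 0.10, which falls in the weak range.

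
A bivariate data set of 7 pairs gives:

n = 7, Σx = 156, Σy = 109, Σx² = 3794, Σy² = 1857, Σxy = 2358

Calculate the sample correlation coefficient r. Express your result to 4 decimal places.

-0.3160

r = (nΣxy − ΣxΣy) / √[(nΣx² − (Σx)²)(nΣy² − (Σy)²)]
Numerator: 7×2358 − 156×109 = -498
Denominator: √[(26558 − 24336)(12999 − 11881)] = √[2222 × 1118] = 1576.1332
r = -498 / 1576.1332 ≈ -0.3160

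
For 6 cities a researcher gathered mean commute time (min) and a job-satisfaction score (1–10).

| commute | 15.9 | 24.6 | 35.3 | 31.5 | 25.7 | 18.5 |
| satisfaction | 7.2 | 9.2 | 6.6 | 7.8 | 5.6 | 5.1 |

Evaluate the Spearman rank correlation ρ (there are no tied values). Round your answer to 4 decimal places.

Rank commute: 1, 3, 6, 5, 4, 2
Rank satisfaction: 4, 6, 3, 5, 2, 1
d = rank(commute) − rank(satisfaction): -3, -3, 3, 0, 2, 1; Σd² = 32
ρ = 1 − 6Σd² / [n(n²−1)] = 1 − 6×32 / (6×35) = 1 − 192/210 ≈ 0.0857

0.0857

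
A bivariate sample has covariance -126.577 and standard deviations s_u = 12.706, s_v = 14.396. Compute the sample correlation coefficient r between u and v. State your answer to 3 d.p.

r = Cov(u,v) / (s_u · s_v) = -126.577 / (12.706 × 14.396)
  = -126.577 / 182.9156 ≈ -0.692

-0.692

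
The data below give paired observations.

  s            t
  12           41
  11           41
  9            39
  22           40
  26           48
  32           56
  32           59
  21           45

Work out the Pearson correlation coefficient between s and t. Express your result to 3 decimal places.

0.887

n = 8, Σs = 165, Σt = 369, Σs² = 3995, Σt² = 17429, Σst = 8047
nΣst − ΣsΣt = 64376 − 60885 = 3491
nΣs² − (Σs)² = 31960 − 27225 = 4735; nΣt² − (Σt)² = 139432 − 136161 = 3271
r = 3491 / √(4735 × 3271) = 3491 / 3935.5031 ≈ 0.887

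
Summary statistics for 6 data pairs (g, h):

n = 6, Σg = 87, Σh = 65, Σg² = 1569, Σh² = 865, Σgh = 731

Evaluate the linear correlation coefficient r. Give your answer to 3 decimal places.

r = (nΣgh − ΣgΣh) / √[(nΣg² − (Σg)²)(nΣh² − (Σh)²)]
Numerator: 6×731 − 87×65 = -1269
Denominator: √[(9414 − 7569)(5190 − 4225)] = √[1845 × 965] = 1334.3257
r = -1269 / 1334.3257 ≈ -0.951

-0.951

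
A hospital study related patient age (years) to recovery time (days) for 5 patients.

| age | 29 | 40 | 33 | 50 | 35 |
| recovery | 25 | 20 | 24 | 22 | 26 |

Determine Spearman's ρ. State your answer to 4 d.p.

Rank age: 1, 4, 2, 5, 3
Rank recovery: 4, 1, 3, 2, 5
d = rank(age) − rank(recovery): -3, 3, -1, 3, -2; Σd² = 32
ρ = 1 − 6Σd² / [n(n²−1)] = 1 − 6×32 / (5×24) = 1 − 192/120 ≈ -0.6000

-0.6000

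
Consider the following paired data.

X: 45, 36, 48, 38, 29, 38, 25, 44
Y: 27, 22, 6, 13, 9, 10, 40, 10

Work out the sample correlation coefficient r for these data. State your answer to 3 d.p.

-0.493

n = 8, ΣX = 303, ΣY = 137, ΣX² = 11915, ΣY² = 3299, ΣXY = 4870
nΣXY − ΣXΣY = 38960 − 41511 = -2551
nΣX² − (ΣX)² = 95320 − 91809 = 3511; nΣY² − (ΣY)² = 26392 − 18769 = 7623
r = -2551 / √(3511 × 7623) = -2551 / 5173.4276 ≈ -0.493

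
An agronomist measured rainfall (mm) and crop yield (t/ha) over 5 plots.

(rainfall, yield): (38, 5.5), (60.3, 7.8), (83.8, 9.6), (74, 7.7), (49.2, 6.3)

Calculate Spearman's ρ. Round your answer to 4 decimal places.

0.9000

Rank rainfall: 1, 3, 5, 4, 2
Rank yield: 1, 4, 5, 3, 2
d = rank(rainfall) − rank(yield): 0, -1, 0, 1, 0; Σd² = 2
ρ = 1 − 6Σd² / [n(n²−1)] = 1 − 6×2 / (5×24) = 1 − 12/120 ≈ 0.9000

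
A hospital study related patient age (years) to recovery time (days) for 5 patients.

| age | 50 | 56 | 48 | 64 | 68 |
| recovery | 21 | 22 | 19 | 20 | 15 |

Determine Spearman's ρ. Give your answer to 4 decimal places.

Rank age: 2, 3, 1, 4, 5
Rank recovery: 4, 5, 2, 3, 1
d = rank(age) − rank(recovery): -2, -2, -1, 1, 4; Σd² = 26
ρ = 1 − 6Σd² / [n(n²−1)] = 1 − 6×26 / (5×24) = 1 − 156/120 ≈ -0.3000

-0.3000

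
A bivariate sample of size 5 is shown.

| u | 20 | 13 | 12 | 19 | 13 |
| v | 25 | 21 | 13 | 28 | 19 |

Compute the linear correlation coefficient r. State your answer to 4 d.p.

0.8674

n = 5, Σu = 77, Σv = 106, Σu² = 1243, Σv² = 2380, Σuv = 1708
nΣuv − ΣuΣv = 8540 − 8162 = 378
nΣu² − (Σu)² = 6215 − 5929 = 286; nΣv² − (Σv)² = 11900 − 11236 = 664
r = 378 / √(286 × 664) = 378 / 435.7798 ≈ 0.8674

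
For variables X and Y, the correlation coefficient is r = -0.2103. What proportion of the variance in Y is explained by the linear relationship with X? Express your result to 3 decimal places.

r² = (-0.2103)² = 0.044

0.044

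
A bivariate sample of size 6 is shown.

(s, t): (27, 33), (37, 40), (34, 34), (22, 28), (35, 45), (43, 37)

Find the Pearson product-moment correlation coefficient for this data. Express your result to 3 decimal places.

n = 6, Σs = 198, Σt = 217, Σs² = 6812, Σt² = 8023, Σst = 7309
nΣst − ΣsΣt = 43854 − 42966 = 888
nΣs² − (Σs)² = 40872 − 39204 = 1668; nΣt² − (Σt)² = 48138 − 47089 = 1049
r = 888 / √(1668 × 1049) = 888 / 1322.7744 ≈ 0.671

0.671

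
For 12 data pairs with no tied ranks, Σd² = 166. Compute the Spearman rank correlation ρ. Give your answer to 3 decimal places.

ρ = 1 − 6Σd² / [n(n²−1)] = 1 − 6×166 / (12×143)
  = 1 − 996/1716 = 1 − 0.5804 ≈ 0.420

0.420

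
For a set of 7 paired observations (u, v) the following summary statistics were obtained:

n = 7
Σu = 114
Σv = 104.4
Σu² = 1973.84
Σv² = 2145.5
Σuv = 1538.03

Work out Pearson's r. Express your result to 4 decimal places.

-0.6175

r = (nΣuv − ΣuΣv) / √[(nΣu² − (Σu)²)(nΣv² − (Σv)²)]
Numerator: 7×1538.03 − 114×104.4 = -1135.39
Denominator: √[(13816.88 − 12996)(15018.5 − 10899.36)] = √[820.88 × 4119.14] = 1838.8365
r = -1135.39 / 1838.8365 ≈ -0.6175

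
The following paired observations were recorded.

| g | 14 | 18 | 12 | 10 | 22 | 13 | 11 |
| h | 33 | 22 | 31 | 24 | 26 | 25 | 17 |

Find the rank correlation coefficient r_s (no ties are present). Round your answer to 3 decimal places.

0.321

Rank g: 5, 6, 3, 1, 7, 4, 2
Rank h: 7, 2, 6, 3, 5, 4, 1
d = rank(g) − rank(h): -2, 4, -3, -2, 2, 0, 1; Σd² = 38
ρ = 1 − 6Σd² / [n(n²−1)] = 1 − 6×38 / (7×48) = 1 − 228/336 ≈ 0.321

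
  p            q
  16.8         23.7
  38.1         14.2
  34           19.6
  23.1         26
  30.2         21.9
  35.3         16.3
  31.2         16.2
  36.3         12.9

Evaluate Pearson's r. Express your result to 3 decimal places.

-0.842

n = 8, Σp = 245, Σq = 150.8, Σp² = 7872.72, Σq² = 2997.64, Σpq = 4416.66
nΣpq − ΣpΣq = 35333.28 − 36946 = -1612.72
nΣp² − (Σp)² = 62981.76 − 60025 = 2956.76; nΣq² − (Σq)² = 23981.12 − 22740.64 = 1240.48
r = -1612.72 / √(2956.76 × 1240.48) = -1612.72 / 1915.1506 ≈ -0.842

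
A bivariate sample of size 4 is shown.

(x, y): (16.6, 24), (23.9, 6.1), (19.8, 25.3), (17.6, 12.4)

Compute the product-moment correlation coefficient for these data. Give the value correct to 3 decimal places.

-0.633

n = 4, Σx = 77.9, Σy = 67.8, Σx² = 1548.57, Σy² = 1407.06, Σxy = 1263.37
nΣxy − ΣxΣy = 5053.48 − 5281.62 = -228.14
nΣx² − (Σx)² = 6194.28 − 6068.41 = 125.87; nΣy² − (Σy)² = 5628.24 − 4596.84 = 1031.4
r = -228.14 / √(125.87 × 1031.4) = -228.14 / 360.3086 ≈ -0.633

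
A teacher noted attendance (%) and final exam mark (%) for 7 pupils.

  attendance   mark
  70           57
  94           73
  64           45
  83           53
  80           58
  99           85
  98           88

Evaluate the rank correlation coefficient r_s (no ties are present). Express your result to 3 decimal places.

Rank attendance: 2, 5, 1, 4, 3, 7, 6
Rank mark: 3, 5, 1, 2, 4, 6, 7
d = rank(attendance) − rank(mark): -1, 0, 0, 2, -1, 1, -1; Σd² = 8
ρ = 1 − 6Σd² / [n(n²−1)] = 1 − 6×8 / (7×48) = 1 − 48/336 ≈ 0.857

0.857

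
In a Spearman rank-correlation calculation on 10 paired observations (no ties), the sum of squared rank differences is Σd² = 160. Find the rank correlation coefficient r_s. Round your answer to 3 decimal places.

0.030

ρ = 1 − 6Σd² / [n(n²−1)] = 1 − 6×160 / (10×99)
  = 1 − 960/990 = 1 − 0.9697 ≈ 0.030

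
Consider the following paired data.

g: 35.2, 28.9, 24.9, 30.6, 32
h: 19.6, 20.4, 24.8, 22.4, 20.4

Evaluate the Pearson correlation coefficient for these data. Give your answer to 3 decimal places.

-0.847

n = 5, Σg = 151.6, Σh = 107.6, Σg² = 4654.62, Σh² = 2333.28, Σgh = 3235.24
nΣgh − ΣgΣh = 16176.2 − 16312.16 = -135.96
nΣg² − (Σg)² = 23273.1 − 22982.56 = 290.54; nΣh² − (Σh)² = 11666.4 − 11577.76 = 88.64
r = -135.96 / √(290.54 × 88.64) = -135.96 / 160.4789 ≈ -0.847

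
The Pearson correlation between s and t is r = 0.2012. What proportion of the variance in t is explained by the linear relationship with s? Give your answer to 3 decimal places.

0.040

r² = (0.2012)² = 0.040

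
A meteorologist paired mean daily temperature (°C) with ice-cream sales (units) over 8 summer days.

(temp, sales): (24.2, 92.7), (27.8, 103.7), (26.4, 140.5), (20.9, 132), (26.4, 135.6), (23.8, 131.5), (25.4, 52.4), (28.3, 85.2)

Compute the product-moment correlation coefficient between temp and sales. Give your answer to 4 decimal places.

n = 8, Σx = 203.2, Σy = 873.6, Σx² = 5201.7, Σy² = 102195.64, Σxy = 22045.86
nΣxy − ΣxΣy = 176366.88 − 177515.52 = -1148.64
nΣx² − (Σx)² = 41613.6 − 41290.24 = 323.36; nΣy² − (Σy)² = 817565.12 − 763176.96 = 54388.16
r = -1148.64 / √(323.36 × 54388.16) = -1148.64 / 4193.6804 ≈ -0.2739

-0.2739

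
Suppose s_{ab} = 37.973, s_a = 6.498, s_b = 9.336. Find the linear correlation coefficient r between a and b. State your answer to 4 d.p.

0.6259

r = Cov(a,b) / (s_a · s_b) = 37.973 / (6.498 × 9.336)
  = 37.973 / 60.6653 ≈ 0.6259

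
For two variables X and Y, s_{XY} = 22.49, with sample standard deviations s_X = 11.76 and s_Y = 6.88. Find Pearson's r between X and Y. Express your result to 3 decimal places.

r = Cov(X,Y) / (s_X · s_Y) = 22.49 / (11.76 × 6.88)
  = 22.49 / 80.9088 ≈ 0.278

0.278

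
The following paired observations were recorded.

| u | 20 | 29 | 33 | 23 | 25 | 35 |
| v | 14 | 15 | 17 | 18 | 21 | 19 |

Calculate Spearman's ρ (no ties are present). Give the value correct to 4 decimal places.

Rank u: 1, 4, 5, 2, 3, 6
Rank v: 1, 2, 3, 4, 6, 5
d = rank(u) − rank(v): 0, 2, 2, -2, -3, 1; Σd² = 22
ρ = 1 − 6Σd² / [n(n²−1)] = 1 − 6×22 / (6×35) = 1 − 132/210 ≈ 0.3714

0.3714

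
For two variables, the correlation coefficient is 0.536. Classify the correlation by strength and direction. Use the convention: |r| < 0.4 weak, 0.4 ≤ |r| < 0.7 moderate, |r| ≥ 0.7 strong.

r = 0.536 > 0 so the relationship is positive.
|r| = 0.536, which falls in the moderate range.

moderate positive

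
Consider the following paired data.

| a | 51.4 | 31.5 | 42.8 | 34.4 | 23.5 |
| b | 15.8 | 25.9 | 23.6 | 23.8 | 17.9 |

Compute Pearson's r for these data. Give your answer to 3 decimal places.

-0.279

n = 5, Σa = 183.6, Σb = 107, Σa² = 7201.66, Σb² = 2364.26, Σab = 3877.42
nΣab − ΣaΣb = 19387.1 − 19645.2 = -258.1
nΣa² − (Σa)² = 36008.3 − 33708.96 = 2299.34; nΣb² − (Σb)² = 11821.3 − 11449 = 372.3
r = -258.1 / √(2299.34 × 372.3) = -258.1 / 925.2266 ≈ -0.279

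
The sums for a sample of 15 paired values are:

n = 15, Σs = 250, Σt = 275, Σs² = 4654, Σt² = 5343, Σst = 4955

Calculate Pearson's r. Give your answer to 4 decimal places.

r = (nΣst − ΣsΣt) / √[(nΣs² − (Σs)²)(nΣt² − (Σt)²)]
Numerator: 15×4955 − 250×275 = 5575
Denominator: √[(69810 − 62500)(80145 − 75625)] = √[7310 × 4520] = 5748.1475
r = 5575 / 5748.1475 ≈ 0.9699

0.9699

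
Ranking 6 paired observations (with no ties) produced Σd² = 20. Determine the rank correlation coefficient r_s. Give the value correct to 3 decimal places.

0.429

ρ = 1 − 6Σd² / [n(n²−1)] = 1 − 6×20 / (6×35)
  = 1 − 120/210 = 1 − 0.5714 ≈ 0.429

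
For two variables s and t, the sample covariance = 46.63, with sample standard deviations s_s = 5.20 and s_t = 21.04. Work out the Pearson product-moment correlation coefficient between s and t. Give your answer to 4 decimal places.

0.4262

r = Cov(s,t) / (s_s · s_t) = 46.63 / (5.20 × 21.04)
  = 46.63 / 109.4080 ≈ 0.4262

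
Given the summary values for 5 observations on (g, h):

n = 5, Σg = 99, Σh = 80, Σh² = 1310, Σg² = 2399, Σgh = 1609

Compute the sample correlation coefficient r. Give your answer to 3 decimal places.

0.218

r = (nΣgh − ΣgΣh) / √[(nΣg² − (Σg)²)(nΣh² − (Σh)²)]
Numerator: 5×1609 − 99×80 = 125
Denominator: √[(11995 − 9801)(6550 − 6400)] = √[2194 × 150] = 573.6724
r = 125 / 573.6724 ≈ 0.218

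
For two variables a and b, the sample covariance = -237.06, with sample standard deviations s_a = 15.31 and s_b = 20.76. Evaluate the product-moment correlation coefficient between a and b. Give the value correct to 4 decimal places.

r = Cov(a,b) / (s_a · s_b) = -237.06 / (15.31 × 20.76)
  = -237.06 / 317.8356 ≈ -0.7459

-0.7459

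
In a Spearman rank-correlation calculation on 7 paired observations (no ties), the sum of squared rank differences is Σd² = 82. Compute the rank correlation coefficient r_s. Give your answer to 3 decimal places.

-0.464

ρ = 1 − 6Σd² / [n(n²−1)] = 1 − 6×82 / (7×48)
  = 1 − 492/336 = 1 − 1.4643 ≈ -0.464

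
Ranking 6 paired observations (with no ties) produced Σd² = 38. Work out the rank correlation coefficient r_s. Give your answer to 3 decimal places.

ρ = 1 − 6Σd² / [n(n²−1)] = 1 − 6×38 / (6×35)
  = 1 − 228/210 = 1 − 1.0857 ≈ -0.086

-0.086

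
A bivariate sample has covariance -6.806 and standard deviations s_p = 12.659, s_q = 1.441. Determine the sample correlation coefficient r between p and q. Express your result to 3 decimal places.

-0.373

r = Cov(p,q) / (s_p · s_q) = -6.806 / (12.659 × 1.441)
  = -6.806 / 18.2416 ≈ -0.373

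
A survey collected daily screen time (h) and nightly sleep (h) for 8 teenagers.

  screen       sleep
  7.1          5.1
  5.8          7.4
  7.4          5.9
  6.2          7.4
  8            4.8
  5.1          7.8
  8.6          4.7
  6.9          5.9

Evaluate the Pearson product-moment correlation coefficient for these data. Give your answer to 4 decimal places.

-0.9388

n = 8, Σx = 55.1, Σy = 49, Σx² = 388.83, Σy² = 311.12, Σxy = 327.98
nΣxy − ΣxΣy = 2623.84 − 2699.9 = -76.06
nΣx² − (Σx)² = 3110.64 − 3036.01 = 74.63; nΣy² − (Σy)² = 2488.96 − 2401 = 87.96
r = -76.06 / √(74.63 × 87.96) = -76.06 / 81.0213 ≈ -0.9388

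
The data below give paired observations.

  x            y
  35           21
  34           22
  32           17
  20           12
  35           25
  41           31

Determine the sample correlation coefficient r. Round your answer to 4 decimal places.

n = 6, Σx = 197, Σy = 128, Σx² = 6711, Σy² = 2944, Σxy = 4413
nΣxy − ΣxΣy = 26478 − 25216 = 1262
nΣx² − (Σx)² = 40266 − 38809 = 1457; nΣy² − (Σy)² = 17664 − 16384 = 1280
r = 1262 / √(1457 × 1280) = 1262 / 1365.6354 ≈ 0.9241

0.9241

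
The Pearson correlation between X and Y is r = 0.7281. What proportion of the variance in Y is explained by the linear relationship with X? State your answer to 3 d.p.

0.530

r² = (0.7281)² = 0.530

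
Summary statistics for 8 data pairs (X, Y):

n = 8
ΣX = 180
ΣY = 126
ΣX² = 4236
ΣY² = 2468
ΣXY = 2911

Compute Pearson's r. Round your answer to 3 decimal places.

r = (nΣXY − ΣXΣY) / √[(nΣX² − (ΣX)²)(nΣY² − (ΣY)²)]
Numerator: 8×2911 − 180×126 = 608
Denominator: √[(33888 − 32400)(19744 − 15876)] = √[1488 × 3868] = 2399.0798
r = 608 / 2399.0798 ≈ 0.253

0.253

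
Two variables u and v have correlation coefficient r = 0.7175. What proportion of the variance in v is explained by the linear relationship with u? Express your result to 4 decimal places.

0.5148

r² = (0.7175)² = 0.5148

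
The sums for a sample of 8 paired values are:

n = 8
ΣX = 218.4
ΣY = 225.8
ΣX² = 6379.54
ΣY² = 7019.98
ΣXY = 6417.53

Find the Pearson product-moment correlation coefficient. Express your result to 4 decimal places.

0.4874

r = (nΣXY − ΣXΣY) / √[(nΣX² − (ΣX)²)(nΣY² − (ΣY)²)]
Numerator: 8×6417.53 − 218.4×225.8 = 2025.52
Denominator: √[(51036.32 − 47698.56)(56159.84 − 50985.64)] = √[3337.76 × 5174.2] = 4155.7476
r = 2025.52 / 4155.7476 ≈ 0.4874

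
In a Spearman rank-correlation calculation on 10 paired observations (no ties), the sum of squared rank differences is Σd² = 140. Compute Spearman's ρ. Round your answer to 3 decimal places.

0.152

ρ = 1 − 6Σd² / [n(n²−1)] = 1 − 6×140 / (10×99)
  = 1 − 840/990 = 1 − 0.8485 ≈ 0.152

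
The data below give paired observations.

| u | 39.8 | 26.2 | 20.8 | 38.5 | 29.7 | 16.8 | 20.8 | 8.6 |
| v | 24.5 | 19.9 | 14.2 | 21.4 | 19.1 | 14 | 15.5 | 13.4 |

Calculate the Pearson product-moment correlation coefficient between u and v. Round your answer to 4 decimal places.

n = 8, Σu = 201.2, Σv = 142, Σu² = 5856.3, Σv² = 2636.48, Σuv = 3855.85
nΣuv − ΣuΣv = 30846.8 − 28570.4 = 2276.4
nΣu² − (Σu)² = 46850.4 − 40481.44 = 6368.96; nΣv² − (Σv)² = 21091.84 − 20164 = 927.84
r = 2276.4 / √(6368.96 × 927.84) = 2276.4 / 2430.9208 ≈ 0.9364

0.9364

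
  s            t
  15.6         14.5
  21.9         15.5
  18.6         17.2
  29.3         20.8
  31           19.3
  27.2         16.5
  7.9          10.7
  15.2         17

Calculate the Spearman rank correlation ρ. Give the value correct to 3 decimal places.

0.714

Rank s: 3, 5, 4, 7, 8, 6, 1, 2
Rank t: 2, 3, 6, 8, 7, 4, 1, 5
d = rank(s) − rank(t): 1, 2, -2, -1, 1, 2, 0, -3; Σd² = 24
ρ = 1 − 6Σd² / [n(n²−1)] = 1 − 6×24 / (8×63) = 1 − 144/504 ≈ 0.714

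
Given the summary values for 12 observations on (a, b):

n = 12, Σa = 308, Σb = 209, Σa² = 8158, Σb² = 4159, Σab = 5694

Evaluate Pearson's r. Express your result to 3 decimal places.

r = (nΣab − ΣaΣb) / √[(nΣa² − (Σa)²)(nΣb² − (Σb)²)]
Numerator: 12×5694 − 308×209 = 3956
Denominator: √[(97896 − 94864)(49908 − 43681)] = √[3032 × 6227] = 4345.1426
r = 3956 / 4345.1426 ≈ 0.910

0.910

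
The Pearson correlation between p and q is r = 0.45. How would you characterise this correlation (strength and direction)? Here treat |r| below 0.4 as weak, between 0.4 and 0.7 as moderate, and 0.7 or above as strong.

moderate positive

r = 0.45 > 0 so the relationship is positive.
|r| = 0.45, which falls in the moderate range.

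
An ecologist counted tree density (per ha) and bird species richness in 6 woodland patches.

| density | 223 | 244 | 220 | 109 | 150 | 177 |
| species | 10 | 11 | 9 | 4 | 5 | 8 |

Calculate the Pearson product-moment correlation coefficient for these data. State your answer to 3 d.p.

n = 6, Σx = 1123, Σy = 47, Σx² = 223375, Σy² = 407, Σxy = 9496
nΣxy − ΣxΣy = 56976 − 52781 = 4195
nΣx² − (Σx)² = 1340250 − 1261129 = 79121; nΣy² − (Σy)² = 2442 − 2209 = 233
r = 4195 / √(79121 × 233) = 4195 / 4293.6224 ≈ 0.977

0.977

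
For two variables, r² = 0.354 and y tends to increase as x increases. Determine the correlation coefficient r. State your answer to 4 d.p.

|r| = √0.354 = 0.5950
The association is positive, so r = 0.5950.

0.5950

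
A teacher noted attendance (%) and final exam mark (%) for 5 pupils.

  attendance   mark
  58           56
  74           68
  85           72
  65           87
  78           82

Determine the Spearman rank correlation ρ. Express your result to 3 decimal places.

0.300

Rank attendance: 1, 3, 5, 2, 4
Rank mark: 1, 2, 3, 5, 4
d = rank(attendance) − rank(mark): 0, 1, 2, -3, 0; Σd² = 14
ρ = 1 − 6Σd² / [n(n²−1)] = 1 − 6×14 / (5×24) = 1 − 84/120 ≈ 0.300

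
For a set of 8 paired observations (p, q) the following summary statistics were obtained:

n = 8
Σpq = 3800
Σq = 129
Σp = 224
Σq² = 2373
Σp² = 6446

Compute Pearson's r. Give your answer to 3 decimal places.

0.833

r = (nΣpq − ΣpΣq) / √[(nΣp² − (Σp)²)(nΣq² − (Σq)²)]
Numerator: 8×3800 − 224×129 = 1504
Denominator: √[(51568 − 50176)(18984 − 16641)] = √[1392 × 2343] = 1805.9502
r = 1504 / 1805.9502 ≈ 0.833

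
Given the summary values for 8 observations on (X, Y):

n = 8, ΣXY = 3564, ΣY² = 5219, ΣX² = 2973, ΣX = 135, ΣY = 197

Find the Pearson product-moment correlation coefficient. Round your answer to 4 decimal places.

0.4739

r = (nΣXY − ΣXΣY) / √[(nΣX² − (ΣX)²)(nΣY² − (ΣY)²)]
Numerator: 8×3564 − 135×197 = 1917
Denominator: √[(23784 − 18225)(41752 − 38809)] = √[5559 × 2943] = 4044.7666
r = 1917 / 4044.7666 ≈ 0.4739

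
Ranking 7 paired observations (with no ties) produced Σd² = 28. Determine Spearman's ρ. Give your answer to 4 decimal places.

0.5000

ρ = 1 − 6Σd² / [n(n²−1)] = 1 − 6×28 / (7×48)
  = 1 − 168/336 = 1 − 0.50000 ≈ 0.5000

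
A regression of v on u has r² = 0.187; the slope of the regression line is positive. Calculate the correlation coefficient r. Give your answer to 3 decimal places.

0.432

|r| = √0.187 = 0.432
The association is positive, so r = 0.432.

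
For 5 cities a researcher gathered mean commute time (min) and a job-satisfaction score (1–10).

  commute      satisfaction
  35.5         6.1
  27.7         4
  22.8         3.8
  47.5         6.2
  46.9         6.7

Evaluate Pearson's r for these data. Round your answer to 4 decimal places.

0.9264

n = 5, Σx = 180.4, Σy = 26.8, Σx² = 7003.24, Σy² = 150.98, Σxy = 1022.72
nΣxy − ΣxΣy = 5113.6 − 4834.72 = 278.88
nΣx² − (Σx)² = 35016.2 − 32544.16 = 2472.04; nΣy² − (Σy)² = 754.9 − 718.24 = 36.66
r = 278.88 / √(2472.04 × 36.66) = 278.88 / 301.0398 ≈ 0.9264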